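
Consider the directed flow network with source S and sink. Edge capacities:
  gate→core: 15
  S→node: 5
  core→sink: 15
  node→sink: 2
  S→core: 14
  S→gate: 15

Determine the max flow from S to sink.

17

Augment S→node→sink: bottleneck 2. Total 2.
Augment S→core→sink: bottleneck 14. Total 16.
Augment S→gate→core→sink: bottleneck 1. Total 17.
No augmenting path remains in the residual graph.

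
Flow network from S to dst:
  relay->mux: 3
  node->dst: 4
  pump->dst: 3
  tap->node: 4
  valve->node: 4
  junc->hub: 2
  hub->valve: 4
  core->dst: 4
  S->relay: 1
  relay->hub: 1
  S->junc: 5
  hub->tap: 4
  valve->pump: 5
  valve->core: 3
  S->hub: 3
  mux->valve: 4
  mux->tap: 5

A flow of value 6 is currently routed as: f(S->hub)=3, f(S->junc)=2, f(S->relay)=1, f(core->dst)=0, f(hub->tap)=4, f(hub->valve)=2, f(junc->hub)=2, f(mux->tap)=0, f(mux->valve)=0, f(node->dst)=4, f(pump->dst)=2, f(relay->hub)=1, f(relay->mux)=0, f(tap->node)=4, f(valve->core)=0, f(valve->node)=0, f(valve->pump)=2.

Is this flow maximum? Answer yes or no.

Yes

Residual reachable from S: {S, junc}; dst is not reachable.
Saturated cut: S->relay, S->hub, junc->hub with total capacity 6 = current flow value. Flow is maximum.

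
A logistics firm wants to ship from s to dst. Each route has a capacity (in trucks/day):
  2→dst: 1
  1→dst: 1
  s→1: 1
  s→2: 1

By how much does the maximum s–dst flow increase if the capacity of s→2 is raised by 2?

0

Original max flow = 2.
Even with extra capacity on s→2, another cut of capacity 2 remains binding.
New max flow = 2. Increase = 0.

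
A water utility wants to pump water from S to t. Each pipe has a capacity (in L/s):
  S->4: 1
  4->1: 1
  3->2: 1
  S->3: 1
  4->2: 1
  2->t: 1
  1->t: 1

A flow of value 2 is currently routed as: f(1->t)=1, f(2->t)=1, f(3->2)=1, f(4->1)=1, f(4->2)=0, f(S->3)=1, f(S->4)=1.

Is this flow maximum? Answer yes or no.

Yes

Residual reachable from S: {S}; t is not reachable.
Saturated cut: S->3, S->4 with total capacity 2 = current flow value. Flow is maximum.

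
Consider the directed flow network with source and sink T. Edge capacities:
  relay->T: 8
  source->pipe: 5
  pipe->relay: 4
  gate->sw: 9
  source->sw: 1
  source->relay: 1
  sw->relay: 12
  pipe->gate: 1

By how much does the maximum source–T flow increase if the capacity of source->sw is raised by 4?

Original max flow = 7.
After raising cap(source->sw), augmenting paths through that edge carry 1 more unit.
New max flow = 8. Increase = 1.

1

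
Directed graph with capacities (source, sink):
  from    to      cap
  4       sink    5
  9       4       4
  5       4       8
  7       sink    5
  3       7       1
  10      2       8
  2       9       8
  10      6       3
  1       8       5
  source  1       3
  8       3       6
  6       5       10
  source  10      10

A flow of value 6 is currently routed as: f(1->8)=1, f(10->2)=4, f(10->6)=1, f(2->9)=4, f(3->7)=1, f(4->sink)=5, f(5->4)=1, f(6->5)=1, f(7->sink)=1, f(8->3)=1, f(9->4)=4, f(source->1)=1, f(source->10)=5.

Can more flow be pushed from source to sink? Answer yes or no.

No

Residual reachable from source: {1, 10, 2, 3, 4, 5, 6, 8, 9, source}; sink is not reachable.
Saturated cut: 3->7, 4->sink with total capacity 6 = current flow value. Flow is maximum.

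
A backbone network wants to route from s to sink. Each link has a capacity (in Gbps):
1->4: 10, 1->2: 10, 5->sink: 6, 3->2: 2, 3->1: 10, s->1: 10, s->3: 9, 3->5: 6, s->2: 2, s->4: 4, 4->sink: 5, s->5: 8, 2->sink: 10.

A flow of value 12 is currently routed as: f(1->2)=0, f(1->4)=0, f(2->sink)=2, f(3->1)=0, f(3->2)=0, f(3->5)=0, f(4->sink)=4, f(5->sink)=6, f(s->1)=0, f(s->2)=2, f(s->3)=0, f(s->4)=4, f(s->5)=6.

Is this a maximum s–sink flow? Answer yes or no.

Residual path s->3->2->sink has bottleneck 2 > 0.
Pushing 2 along it raises the flow to 14, so the given flow is not maximum.

No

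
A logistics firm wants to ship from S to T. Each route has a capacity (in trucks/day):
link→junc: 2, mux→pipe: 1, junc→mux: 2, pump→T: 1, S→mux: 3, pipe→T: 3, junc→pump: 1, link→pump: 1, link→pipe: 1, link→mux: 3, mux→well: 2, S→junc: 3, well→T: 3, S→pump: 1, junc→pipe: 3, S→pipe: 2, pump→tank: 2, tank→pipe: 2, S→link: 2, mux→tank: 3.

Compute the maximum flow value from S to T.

Augment S→pump→T: bottleneck 1. Total 1.
Augment S→pipe→T: bottleneck 2. Total 3.
Augment S→link→pipe→T: bottleneck 1. Total 4.
Augment S→mux→well→T: bottleneck 2. Total 6.
No augmenting path remains in the residual graph.

6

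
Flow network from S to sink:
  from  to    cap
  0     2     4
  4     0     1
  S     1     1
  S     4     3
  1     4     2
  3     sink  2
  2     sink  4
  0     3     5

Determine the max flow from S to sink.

1

Augment S->4->0->2->sink: bottleneck 1. Total 1.
No augmenting path remains in the residual graph.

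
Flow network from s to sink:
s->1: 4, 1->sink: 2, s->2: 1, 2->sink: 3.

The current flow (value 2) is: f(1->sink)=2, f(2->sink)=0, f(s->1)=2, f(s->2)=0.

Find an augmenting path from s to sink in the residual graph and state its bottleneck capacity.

Residual along s->2->sink: s->2: 1, 2->sink: 3.
Bottleneck = min = 1.

s->2->sink, bottleneck 1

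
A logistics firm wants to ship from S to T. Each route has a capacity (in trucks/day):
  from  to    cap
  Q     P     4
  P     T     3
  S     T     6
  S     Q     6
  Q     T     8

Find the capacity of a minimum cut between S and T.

12

Max flow = 12 (via 2 augmenting paths).
In the residual at optimum, the set reachable from S is {S}.
Cut edges: S->Q (cap 6), S->T (cap 6). Sum = 12.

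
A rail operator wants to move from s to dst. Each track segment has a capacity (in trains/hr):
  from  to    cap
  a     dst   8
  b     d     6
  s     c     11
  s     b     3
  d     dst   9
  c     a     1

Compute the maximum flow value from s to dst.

4

Augment s→b→d→dst: bottleneck 3. Total 3.
Augment s→c→a→dst: bottleneck 1. Total 4.
No augmenting path remains in the residual graph.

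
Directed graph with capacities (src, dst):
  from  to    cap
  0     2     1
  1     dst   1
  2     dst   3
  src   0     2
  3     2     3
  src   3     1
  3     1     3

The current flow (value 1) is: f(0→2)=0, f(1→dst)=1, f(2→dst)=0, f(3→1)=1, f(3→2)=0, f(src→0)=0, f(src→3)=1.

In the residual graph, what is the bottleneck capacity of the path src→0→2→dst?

1

Residual capacities along the path: src→0: 2, 0→2: 1, 2→dst: 3.
Minimum is 1.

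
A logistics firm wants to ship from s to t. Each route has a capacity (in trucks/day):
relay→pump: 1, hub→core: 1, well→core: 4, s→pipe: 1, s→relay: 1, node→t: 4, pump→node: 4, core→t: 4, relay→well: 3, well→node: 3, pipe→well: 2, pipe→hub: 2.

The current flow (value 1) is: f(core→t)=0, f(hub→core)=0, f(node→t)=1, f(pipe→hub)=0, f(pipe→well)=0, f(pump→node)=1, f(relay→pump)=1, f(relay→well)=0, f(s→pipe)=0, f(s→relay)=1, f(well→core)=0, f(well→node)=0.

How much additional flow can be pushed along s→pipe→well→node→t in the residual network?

Residual capacities along the path: s→pipe: 1, pipe→well: 2, well→node: 3, node→t: 3.
Minimum is 1.

1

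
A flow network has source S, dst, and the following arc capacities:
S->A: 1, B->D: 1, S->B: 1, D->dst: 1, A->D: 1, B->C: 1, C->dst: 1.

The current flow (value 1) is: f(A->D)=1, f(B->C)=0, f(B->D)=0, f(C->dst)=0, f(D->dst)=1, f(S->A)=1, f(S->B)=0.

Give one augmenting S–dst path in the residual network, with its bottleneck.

Residual along S->B->C->dst: S->B: 1, B->C: 1, C->dst: 1.
Bottleneck = min = 1.

S->B->C->dst, bottleneck 1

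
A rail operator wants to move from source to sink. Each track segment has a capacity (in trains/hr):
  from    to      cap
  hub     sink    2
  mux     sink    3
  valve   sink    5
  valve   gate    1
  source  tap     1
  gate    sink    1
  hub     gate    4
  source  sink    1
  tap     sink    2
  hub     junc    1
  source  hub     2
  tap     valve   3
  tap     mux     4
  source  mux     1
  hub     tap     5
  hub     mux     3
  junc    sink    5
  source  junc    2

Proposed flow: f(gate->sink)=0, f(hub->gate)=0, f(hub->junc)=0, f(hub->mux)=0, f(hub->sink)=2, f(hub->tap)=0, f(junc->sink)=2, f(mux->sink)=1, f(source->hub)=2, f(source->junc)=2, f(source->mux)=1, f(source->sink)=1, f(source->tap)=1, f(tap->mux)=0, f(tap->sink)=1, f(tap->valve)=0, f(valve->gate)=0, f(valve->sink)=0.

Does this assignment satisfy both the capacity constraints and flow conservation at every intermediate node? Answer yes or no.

Yes

Every edge has 0 ≤ f(e) ≤ cap(e).
At each intermediate node, inflow equals outflow.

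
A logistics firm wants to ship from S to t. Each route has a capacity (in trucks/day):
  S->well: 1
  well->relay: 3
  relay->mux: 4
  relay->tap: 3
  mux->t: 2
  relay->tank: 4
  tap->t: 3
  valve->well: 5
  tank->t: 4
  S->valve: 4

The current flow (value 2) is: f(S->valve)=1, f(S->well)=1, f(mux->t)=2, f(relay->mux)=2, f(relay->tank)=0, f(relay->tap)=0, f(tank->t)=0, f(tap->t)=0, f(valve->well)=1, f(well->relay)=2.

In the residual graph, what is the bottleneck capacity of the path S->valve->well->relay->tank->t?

1

Residual capacities along the path: S->valve: 3, valve->well: 4, well->relay: 1, relay->tank: 4, tank->t: 4.
Minimum is 1.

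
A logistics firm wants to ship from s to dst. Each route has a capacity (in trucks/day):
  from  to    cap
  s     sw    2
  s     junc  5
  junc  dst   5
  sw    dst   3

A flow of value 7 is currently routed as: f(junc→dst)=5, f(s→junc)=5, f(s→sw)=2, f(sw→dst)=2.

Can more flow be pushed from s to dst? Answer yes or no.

Residual reachable from s: {s}; dst is not reachable.
Saturated cut: s→junc, s→sw with total capacity 7 = current flow value. Flow is maximum.

No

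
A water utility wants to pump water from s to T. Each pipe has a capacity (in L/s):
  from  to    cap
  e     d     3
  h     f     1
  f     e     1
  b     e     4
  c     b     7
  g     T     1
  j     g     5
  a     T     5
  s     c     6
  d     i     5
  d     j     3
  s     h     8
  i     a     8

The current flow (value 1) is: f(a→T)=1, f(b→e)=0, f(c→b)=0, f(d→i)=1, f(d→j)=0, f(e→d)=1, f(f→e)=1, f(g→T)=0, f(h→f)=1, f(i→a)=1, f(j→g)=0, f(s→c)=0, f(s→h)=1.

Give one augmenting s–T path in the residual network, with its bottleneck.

Residual along s→c→b→e→d→i→a→T: s→c: 6, c→b: 7, b→e: 4, e→d: 2, d→i: 4, i→a: 7, a→T: 4.
Bottleneck = min = 2.

s→c→b→e→d→i→a→T, bottleneck 2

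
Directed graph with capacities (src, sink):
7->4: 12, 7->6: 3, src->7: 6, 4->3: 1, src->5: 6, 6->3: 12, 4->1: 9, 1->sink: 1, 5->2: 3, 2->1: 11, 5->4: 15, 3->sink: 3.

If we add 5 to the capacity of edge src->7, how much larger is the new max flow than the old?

Original max flow = 4.
Edge src->7 does not cross the min cut (source side {1, 2, 3, 4, 5, 6, 7, src}), so extra capacity there cannot help.
New max flow = 4. Increase = 0.

0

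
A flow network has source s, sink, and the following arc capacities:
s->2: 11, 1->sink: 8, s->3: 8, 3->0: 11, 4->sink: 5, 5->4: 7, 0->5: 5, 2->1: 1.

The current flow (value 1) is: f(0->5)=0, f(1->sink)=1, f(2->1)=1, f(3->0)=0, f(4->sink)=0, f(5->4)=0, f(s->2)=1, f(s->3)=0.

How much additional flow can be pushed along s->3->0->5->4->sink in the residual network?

Residual capacities along the path: s->3: 8, 3->0: 11, 0->5: 5, 5->4: 7, 4->sink: 5.
Minimum is 5.

5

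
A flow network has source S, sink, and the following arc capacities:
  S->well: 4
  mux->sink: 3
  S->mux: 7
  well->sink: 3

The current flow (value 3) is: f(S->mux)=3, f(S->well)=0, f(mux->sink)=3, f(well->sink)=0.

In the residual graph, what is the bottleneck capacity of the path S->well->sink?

Residual capacities along the path: S->well: 4, well->sink: 3.
Minimum is 3.

3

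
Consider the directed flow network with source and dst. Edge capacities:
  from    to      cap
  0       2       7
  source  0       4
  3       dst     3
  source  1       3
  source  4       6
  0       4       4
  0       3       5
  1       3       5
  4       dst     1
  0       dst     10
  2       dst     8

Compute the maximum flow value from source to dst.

Augment source->0->dst: bottleneck 4. Total 4.
Augment source->4->dst: bottleneck 1. Total 5.
Augment source->1->3->dst: bottleneck 3. Total 8.
No augmenting path remains in the residual graph.

8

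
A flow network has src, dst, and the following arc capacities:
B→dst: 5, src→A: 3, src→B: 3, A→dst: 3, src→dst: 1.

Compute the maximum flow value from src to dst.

Augment src→dst: bottleneck 1. Total 1.
Augment src→A→dst: bottleneck 3. Total 4.
Augment src→B→dst: bottleneck 3. Total 7.
No augmenting path remains in the residual graph.

7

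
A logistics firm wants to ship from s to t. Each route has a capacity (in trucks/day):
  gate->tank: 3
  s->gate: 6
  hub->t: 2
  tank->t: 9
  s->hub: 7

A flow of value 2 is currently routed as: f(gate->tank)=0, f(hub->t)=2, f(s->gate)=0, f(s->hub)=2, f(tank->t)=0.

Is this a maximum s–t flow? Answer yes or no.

No

Residual path s->gate->tank->t has bottleneck 3 > 0.
Pushing 3 along it raises the flow to 5, so the given flow is not maximum.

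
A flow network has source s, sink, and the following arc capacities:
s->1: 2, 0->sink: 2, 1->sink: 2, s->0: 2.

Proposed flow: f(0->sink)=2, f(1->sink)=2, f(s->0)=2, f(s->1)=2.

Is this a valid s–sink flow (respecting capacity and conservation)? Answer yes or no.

Yes

Every edge has 0 ≤ f(e) ≤ cap(e).
At each intermediate node, inflow equals outflow.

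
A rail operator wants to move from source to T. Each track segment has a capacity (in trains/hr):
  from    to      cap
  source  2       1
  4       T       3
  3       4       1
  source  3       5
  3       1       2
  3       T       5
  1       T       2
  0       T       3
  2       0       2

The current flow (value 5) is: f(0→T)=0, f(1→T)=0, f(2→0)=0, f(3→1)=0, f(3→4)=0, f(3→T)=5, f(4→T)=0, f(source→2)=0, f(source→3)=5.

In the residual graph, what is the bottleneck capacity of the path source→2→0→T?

Residual capacities along the path: source→2: 1, 2→0: 2, 0→T: 3.
Minimum is 1.

1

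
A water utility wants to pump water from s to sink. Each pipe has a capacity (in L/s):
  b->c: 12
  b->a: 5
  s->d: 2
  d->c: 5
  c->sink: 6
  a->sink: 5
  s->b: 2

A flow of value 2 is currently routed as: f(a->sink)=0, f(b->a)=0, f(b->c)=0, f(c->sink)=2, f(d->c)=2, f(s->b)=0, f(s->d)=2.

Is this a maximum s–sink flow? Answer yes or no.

Residual path s->b->c->sink has bottleneck 2 > 0.
Pushing 2 along it raises the flow to 4, so the given flow is not maximum.

No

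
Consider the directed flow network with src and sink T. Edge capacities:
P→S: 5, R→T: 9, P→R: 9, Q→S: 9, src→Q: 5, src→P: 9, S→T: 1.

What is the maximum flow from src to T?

10

Augment src→P→R→T: bottleneck 9. Total 9.
Augment src→Q→S→T: bottleneck 1. Total 10.
No augmenting path remains in the residual graph.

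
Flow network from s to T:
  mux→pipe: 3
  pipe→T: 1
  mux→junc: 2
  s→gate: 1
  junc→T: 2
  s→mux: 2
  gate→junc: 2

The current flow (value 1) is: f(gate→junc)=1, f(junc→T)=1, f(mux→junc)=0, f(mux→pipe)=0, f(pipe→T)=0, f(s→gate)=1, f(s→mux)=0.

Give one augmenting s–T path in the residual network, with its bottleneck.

s→mux→junc→T, bottleneck 1

Residual along s→mux→junc→T: s→mux: 2, mux→junc: 2, junc→T: 1.
Bottleneck = min = 1.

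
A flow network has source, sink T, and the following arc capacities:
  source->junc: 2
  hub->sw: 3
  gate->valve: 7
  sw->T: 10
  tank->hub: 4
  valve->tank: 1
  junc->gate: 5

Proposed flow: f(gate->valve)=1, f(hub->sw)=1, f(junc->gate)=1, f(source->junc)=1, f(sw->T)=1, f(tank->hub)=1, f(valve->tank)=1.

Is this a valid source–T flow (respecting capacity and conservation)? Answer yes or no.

Yes

Every edge has 0 ≤ f(e) ≤ cap(e).
At each intermediate node, inflow equals outflow.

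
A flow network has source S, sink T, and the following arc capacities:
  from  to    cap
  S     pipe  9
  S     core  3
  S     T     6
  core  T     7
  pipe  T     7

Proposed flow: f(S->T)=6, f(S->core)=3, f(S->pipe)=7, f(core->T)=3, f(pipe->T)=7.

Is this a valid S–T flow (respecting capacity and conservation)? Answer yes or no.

Every edge has 0 ≤ f(e) ≤ cap(e).
At each intermediate node, inflow equals outflow.

Yes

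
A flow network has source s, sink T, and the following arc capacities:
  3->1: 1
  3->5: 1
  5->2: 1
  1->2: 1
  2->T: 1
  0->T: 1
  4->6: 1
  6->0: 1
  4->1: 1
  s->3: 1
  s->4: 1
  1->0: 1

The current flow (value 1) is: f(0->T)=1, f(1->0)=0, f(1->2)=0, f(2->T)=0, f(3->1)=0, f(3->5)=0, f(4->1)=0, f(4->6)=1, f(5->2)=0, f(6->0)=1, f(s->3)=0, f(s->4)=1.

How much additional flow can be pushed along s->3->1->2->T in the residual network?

1

Residual capacities along the path: s->3: 1, 3->1: 1, 1->2: 1, 2->T: 1.
Minimum is 1.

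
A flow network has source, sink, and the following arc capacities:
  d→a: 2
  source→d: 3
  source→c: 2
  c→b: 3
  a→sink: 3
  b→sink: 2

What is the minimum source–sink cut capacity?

Max flow = 4 (via 2 augmenting paths).
In the residual at optimum, the set reachable from source is {d, source}.
Cut edges: d→a (cap 2), source→c (cap 2). Sum = 4.

4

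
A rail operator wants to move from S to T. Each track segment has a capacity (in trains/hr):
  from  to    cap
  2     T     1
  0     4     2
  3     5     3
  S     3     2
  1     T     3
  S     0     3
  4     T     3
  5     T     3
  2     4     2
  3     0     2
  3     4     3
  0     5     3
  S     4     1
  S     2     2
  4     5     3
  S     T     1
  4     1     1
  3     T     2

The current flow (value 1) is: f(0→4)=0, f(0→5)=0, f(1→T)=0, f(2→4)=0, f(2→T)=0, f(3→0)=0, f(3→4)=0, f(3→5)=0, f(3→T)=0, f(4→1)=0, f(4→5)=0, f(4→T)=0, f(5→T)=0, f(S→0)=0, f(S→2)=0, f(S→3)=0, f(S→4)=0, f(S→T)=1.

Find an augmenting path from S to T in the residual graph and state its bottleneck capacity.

S→2→T, bottleneck 1

Residual along S→2→T: S→2: 2, 2→T: 1.
Bottleneck = min = 1.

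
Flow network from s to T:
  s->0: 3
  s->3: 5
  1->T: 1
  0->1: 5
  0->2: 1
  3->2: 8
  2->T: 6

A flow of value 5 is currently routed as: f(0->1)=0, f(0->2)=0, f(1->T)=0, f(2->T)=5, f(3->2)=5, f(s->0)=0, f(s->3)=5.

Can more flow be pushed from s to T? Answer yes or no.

Residual path s->0->2->T has bottleneck 1 > 0.
Pushing 1 along it raises the flow to 6, so the given flow is not maximum.

Yes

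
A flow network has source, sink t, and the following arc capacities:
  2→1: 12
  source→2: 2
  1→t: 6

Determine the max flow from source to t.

2

Augment source→2→1→t: bottleneck 2. Total 2.
No augmenting path remains in the residual graph.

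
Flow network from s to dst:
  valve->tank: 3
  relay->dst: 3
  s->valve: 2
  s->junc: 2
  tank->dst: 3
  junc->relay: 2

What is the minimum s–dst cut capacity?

4

Max flow = 4 (via 2 augmenting paths).
In the residual at optimum, the set reachable from s is {s}.
Cut edges: s->junc (cap 2), s->valve (cap 2). Sum = 4.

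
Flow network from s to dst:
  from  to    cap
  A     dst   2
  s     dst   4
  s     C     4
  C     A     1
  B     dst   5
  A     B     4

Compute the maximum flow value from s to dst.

Augment s→dst: bottleneck 4. Total 4.
Augment s→C→A→dst: bottleneck 1. Total 5.
No augmenting path remains in the residual graph.

5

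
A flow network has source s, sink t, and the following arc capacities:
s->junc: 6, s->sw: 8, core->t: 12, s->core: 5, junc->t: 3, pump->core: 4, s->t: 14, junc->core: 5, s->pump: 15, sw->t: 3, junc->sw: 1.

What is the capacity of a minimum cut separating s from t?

32

Max flow = 32 (via 6 augmenting paths).
In the residual at optimum, the set reachable from s is {pump, s, sw}.
Cut edges: s->junc (cap 6), s->core (cap 5), s->t (cap 14), pump->core (cap 4), sw->t (cap 3). Sum = 32.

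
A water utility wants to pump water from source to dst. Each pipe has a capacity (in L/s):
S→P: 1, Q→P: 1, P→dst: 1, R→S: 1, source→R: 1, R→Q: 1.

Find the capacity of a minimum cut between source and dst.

1

Max flow = 1 (via 1 augmenting path).
In the residual at optimum, the set reachable from source is {source}.
Cut edges: source→R (cap 1). Sum = 1.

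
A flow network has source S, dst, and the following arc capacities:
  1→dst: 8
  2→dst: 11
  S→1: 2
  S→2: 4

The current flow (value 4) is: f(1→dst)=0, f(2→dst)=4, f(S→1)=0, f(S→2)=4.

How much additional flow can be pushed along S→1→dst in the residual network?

Residual capacities along the path: S→1: 2, 1→dst: 8.
Minimum is 2.

2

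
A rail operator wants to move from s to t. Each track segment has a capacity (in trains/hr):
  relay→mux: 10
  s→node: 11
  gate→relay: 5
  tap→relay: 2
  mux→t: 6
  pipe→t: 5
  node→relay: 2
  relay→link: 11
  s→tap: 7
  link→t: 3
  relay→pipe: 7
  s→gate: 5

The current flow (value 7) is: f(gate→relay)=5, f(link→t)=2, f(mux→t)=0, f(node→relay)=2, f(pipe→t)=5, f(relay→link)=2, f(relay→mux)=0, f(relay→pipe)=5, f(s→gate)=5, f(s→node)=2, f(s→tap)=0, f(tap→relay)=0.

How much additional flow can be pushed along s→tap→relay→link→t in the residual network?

Residual capacities along the path: s→tap: 7, tap→relay: 2, relay→link: 9, link→t: 1.
Minimum is 1.

1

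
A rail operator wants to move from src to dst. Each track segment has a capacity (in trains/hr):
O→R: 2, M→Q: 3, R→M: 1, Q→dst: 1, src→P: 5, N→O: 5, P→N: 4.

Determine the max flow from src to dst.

1

Augment src→P→N→O→R→M→Q→dst: bottleneck 1. Total 1.
No augmenting path remains in the residual graph.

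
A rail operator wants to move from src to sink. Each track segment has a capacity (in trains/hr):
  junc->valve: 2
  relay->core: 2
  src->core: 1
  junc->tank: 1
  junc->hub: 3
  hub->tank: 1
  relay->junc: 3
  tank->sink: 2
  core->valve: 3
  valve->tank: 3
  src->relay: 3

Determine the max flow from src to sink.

Augment src->relay->junc->tank->sink: bottleneck 1. Total 1.
Augment src->core->valve->tank->sink: bottleneck 1. Total 2.
No augmenting path remains in the residual graph.

2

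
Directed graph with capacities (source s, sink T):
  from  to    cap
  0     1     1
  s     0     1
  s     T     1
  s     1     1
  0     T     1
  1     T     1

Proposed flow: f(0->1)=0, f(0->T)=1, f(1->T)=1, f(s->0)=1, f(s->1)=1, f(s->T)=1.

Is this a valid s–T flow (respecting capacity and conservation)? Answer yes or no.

Yes

Every edge has 0 ≤ f(e) ≤ cap(e).
At each intermediate node, inflow equals outflow.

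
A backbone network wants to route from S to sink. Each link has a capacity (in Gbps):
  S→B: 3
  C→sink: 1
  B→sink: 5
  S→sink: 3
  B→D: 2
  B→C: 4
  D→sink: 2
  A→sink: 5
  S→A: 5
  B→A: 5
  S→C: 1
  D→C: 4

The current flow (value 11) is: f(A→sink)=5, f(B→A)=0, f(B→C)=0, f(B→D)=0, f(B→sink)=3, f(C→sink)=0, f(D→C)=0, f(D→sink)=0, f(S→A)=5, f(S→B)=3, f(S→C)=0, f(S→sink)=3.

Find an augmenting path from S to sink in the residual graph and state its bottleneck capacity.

S→C→sink, bottleneck 1

Residual along S→C→sink: S→C: 1, C→sink: 1.
Bottleneck = min = 1.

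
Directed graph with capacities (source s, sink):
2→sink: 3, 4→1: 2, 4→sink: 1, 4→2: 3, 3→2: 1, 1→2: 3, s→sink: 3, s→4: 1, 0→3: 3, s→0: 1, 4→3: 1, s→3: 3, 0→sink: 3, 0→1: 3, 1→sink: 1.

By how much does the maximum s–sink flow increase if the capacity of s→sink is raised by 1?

Original max flow = 6.
After raising cap(s→sink), augmenting paths through that edge carry 1 more unit.
New max flow = 7. Increase = 1.

1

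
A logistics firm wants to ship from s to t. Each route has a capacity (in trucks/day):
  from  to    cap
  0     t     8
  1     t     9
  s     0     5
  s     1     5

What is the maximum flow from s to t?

Augment s->1->t: bottleneck 5. Total 5.
Augment s->0->t: bottleneck 5. Total 10.
No augmenting path remains in the residual graph.

10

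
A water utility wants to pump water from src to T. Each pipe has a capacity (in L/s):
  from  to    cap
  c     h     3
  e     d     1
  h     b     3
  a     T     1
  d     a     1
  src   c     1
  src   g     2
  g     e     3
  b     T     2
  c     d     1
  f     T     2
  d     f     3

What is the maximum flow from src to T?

Augment src->c->h->b->T: bottleneck 1. Total 1.
Augment src->g->e->d->f->T: bottleneck 1. Total 2.
No augmenting path remains in the residual graph.

2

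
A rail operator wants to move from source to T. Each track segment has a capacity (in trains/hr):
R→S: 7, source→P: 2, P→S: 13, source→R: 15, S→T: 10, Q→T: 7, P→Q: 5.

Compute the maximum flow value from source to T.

9

Augment source→P→Q→T: bottleneck 2. Total 2.
Augment source→R→S→T: bottleneck 7. Total 9.
No augmenting path remains in the residual graph.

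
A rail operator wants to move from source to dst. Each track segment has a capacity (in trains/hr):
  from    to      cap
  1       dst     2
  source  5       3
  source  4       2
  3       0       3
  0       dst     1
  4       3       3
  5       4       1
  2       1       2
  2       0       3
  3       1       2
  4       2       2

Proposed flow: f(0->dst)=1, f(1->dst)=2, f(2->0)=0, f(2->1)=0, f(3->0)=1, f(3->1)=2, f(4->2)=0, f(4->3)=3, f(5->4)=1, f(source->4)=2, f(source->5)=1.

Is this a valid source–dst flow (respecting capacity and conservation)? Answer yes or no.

Every edge has 0 ≤ f(e) ≤ cap(e).
At each intermediate node, inflow equals outflow.

Yes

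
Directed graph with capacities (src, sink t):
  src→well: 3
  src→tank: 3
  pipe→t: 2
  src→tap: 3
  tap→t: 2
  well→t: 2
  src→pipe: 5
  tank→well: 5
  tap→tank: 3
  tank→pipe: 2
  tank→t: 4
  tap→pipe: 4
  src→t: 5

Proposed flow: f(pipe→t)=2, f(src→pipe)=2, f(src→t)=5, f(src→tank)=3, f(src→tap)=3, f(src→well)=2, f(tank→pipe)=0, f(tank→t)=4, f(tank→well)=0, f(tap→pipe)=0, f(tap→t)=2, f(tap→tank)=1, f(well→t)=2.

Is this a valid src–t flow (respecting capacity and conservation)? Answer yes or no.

Yes

Every edge has 0 ≤ f(e) ≤ cap(e).
At each intermediate node, inflow equals outflow.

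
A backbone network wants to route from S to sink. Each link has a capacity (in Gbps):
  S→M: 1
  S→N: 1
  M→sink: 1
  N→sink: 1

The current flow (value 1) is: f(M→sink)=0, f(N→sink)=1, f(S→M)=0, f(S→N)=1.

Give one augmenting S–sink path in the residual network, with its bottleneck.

Residual along S→M→sink: S→M: 1, M→sink: 1.
Bottleneck = min = 1.

S→M→sink, bottleneck 1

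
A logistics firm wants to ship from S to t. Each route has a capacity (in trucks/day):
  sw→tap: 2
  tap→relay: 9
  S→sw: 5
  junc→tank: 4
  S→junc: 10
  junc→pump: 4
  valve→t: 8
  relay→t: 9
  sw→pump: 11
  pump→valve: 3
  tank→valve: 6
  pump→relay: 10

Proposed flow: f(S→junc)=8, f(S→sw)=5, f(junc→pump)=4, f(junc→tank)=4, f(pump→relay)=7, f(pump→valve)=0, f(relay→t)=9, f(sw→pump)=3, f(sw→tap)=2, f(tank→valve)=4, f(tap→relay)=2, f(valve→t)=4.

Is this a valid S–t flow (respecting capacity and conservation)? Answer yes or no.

Every edge has 0 ≤ f(e) ≤ cap(e).
At each intermediate node, inflow equals outflow.

Yes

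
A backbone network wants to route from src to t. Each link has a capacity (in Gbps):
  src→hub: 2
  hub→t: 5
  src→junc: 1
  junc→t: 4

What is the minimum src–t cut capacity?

3

Max flow = 3 (via 2 augmenting paths).
In the residual at optimum, the set reachable from src is {src}.
Cut edges: src→junc (cap 1), src→hub (cap 2). Sum = 3.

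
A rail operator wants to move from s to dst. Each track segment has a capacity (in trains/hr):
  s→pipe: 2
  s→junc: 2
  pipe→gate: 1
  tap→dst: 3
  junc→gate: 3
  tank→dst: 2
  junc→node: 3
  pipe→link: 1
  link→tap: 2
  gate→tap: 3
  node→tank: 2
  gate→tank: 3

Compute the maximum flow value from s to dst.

4

Augment s→pipe→link→tap→dst: bottleneck 1. Total 1.
Augment s→pipe→gate→tap→dst: bottleneck 1. Total 2.
Augment s→junc→gate→tap→dst: bottleneck 1. Total 3.
Augment s→junc→gate→tank→dst: bottleneck 1. Total 4.
No augmenting path remains in the residual graph.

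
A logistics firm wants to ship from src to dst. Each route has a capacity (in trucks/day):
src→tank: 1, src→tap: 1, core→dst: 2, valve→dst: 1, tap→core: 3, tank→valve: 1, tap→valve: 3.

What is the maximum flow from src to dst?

2

Augment src→tank→valve→dst: bottleneck 1. Total 1.
Augment src→tap→core→dst: bottleneck 1. Total 2.
No augmenting path remains in the residual graph.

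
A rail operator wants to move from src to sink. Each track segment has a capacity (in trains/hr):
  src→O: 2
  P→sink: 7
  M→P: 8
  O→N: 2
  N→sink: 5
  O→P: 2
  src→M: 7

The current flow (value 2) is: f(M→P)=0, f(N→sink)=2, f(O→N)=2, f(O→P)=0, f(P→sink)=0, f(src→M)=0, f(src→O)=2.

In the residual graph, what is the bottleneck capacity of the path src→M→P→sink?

7

Residual capacities along the path: src→M: 7, M→P: 8, P→sink: 7.
Minimum is 7.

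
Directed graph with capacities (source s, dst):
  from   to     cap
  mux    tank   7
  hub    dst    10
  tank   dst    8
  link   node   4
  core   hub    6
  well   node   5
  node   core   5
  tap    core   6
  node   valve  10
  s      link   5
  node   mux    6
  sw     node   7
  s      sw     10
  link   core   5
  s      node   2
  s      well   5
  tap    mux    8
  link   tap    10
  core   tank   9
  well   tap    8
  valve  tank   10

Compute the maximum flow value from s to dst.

Augment s→link→core→tank→dst: bottleneck 5. Total 5.
Augment s→node→core→tank→dst: bottleneck 2. Total 7.
Augment s→sw→node→core→tank→dst: bottleneck 1. Total 8.
Augment s→sw→node→core→hub→dst: bottleneck 2. Total 10.
Augment s→well→tap→core→hub→dst: bottleneck 4. Total 14.
No augmenting path remains in the residual graph.

14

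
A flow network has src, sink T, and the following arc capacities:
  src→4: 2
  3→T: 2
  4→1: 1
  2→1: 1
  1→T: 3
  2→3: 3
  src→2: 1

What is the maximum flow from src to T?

Augment src→2→3→T: bottleneck 1. Total 1.
Augment src→4→1→T: bottleneck 1. Total 2.
No augmenting path remains in the residual graph.

2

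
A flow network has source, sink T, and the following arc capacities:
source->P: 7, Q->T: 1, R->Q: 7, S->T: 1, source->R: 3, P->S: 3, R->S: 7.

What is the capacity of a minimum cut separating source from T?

Max flow = 2 (via 2 augmenting paths).
In the residual at optimum, the set reachable from source is {P, Q, R, S, source}.
Cut edges: Q->T (cap 1), S->T (cap 1). Sum = 2.

2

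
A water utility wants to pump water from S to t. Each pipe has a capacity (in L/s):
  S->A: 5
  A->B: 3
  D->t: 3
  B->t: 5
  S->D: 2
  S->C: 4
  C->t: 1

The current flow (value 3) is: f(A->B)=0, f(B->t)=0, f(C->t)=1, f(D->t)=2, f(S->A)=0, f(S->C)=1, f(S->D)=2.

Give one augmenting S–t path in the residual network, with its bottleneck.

S->A->B->t, bottleneck 3

Residual along S->A->B->t: S->A: 5, A->B: 3, B->t: 5.
Bottleneck = min = 3.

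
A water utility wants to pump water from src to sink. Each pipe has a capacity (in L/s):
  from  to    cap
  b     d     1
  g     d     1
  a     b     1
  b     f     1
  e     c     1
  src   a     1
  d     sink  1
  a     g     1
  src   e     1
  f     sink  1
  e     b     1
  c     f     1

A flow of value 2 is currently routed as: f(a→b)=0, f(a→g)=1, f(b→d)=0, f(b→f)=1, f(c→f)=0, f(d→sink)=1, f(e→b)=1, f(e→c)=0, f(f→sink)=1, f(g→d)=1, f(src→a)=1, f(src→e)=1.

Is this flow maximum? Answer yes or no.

Yes

Residual reachable from src: {src}; sink is not reachable.
Saturated cut: src→a, src→e with total capacity 2 = current flow value. Flow is maximum.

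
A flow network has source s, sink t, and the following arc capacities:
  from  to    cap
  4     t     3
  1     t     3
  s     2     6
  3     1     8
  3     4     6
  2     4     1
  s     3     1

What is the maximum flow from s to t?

Augment s->2->4->t: bottleneck 1. Total 1.
Augment s->3->4->t: bottleneck 1. Total 2.
No augmenting path remains in the residual graph.

2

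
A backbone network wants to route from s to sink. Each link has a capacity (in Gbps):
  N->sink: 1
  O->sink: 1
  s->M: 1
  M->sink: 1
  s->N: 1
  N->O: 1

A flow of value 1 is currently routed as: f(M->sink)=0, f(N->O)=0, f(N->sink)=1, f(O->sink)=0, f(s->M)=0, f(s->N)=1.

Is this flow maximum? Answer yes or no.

Residual path s->M->sink has bottleneck 1 > 0.
Pushing 1 along it raises the flow to 2, so the given flow is not maximum.

No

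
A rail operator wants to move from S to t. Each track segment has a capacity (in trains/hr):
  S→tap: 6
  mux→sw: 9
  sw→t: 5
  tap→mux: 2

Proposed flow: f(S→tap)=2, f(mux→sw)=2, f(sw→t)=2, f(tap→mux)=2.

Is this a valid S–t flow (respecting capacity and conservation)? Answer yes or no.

Every edge has 0 ≤ f(e) ≤ cap(e).
At each intermediate node, inflow equals outflow.

Yes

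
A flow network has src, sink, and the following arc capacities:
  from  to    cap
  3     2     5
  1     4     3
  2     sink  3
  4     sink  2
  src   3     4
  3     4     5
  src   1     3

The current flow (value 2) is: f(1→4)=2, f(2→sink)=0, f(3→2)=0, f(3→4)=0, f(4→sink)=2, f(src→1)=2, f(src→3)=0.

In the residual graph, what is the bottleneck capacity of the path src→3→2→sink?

3

Residual capacities along the path: src→3: 4, 3→2: 5, 2→sink: 3.
Minimum is 3.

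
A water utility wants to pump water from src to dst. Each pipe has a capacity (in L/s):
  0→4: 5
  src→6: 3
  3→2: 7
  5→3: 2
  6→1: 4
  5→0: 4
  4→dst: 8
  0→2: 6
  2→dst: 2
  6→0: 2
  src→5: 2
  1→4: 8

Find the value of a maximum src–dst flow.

Augment src→6→1→4→dst: bottleneck 3. Total 3.
Augment src→5→0→4→dst: bottleneck 2. Total 5.
No augmenting path remains in the residual graph.

5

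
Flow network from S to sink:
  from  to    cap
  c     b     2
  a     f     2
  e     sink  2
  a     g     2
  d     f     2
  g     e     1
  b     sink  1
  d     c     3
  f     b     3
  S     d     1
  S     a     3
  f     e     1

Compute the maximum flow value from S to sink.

Augment S->a->g->e->sink: bottleneck 1. Total 1.
Augment S->a->f->e->sink: bottleneck 1. Total 2.
Augment S->a->f->b->sink: bottleneck 1. Total 3.
No augmenting path remains in the residual graph.

3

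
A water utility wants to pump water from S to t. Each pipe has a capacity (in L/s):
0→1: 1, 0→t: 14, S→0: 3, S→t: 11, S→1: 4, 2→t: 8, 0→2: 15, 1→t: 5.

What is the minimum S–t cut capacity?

18

Max flow = 18 (via 3 augmenting paths).
In the residual at optimum, the set reachable from S is {S}.
Cut edges: S→0 (cap 3), S→1 (cap 4), S→t (cap 11). Sum = 18.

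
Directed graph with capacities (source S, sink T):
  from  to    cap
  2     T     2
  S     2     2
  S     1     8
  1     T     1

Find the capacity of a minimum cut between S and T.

Max flow = 3 (via 2 augmenting paths).
In the residual at optimum, the set reachable from S is {1, S}.
Cut edges: S→2 (cap 2), 1→T (cap 1). Sum = 3.

3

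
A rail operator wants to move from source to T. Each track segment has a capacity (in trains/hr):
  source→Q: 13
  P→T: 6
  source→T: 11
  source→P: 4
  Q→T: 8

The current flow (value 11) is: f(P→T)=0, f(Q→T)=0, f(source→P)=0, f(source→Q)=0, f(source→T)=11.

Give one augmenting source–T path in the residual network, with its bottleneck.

Residual along source→P→T: source→P: 4, P→T: 6.
Bottleneck = min = 4.

source→P→T, bottleneck 4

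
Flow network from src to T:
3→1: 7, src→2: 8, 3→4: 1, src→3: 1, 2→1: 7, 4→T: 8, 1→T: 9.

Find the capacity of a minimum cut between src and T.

Max flow = 8 (via 2 augmenting paths).
In the residual at optimum, the set reachable from src is {2, src}.
Cut edges: src→3 (cap 1), 2→1 (cap 7). Sum = 8.

8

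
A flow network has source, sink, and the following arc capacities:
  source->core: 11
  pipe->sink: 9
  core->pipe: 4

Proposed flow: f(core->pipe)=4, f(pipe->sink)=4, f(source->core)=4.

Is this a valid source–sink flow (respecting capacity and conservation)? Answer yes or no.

Yes

Every edge has 0 ≤ f(e) ≤ cap(e).
At each intermediate node, inflow equals outflow.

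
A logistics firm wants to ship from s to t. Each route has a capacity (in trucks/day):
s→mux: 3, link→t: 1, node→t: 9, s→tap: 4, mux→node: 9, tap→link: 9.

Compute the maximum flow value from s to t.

Augment s→mux→node→t: bottleneck 3. Total 3.
Augment s→tap→link→t: bottleneck 1. Total 4.
No augmenting path remains in the residual graph.

4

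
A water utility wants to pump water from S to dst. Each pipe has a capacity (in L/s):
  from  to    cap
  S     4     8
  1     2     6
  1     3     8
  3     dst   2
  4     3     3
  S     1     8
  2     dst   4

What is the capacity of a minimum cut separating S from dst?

Max flow = 6 (via 2 augmenting paths).
In the residual at optimum, the set reachable from S is {1, 2, 3, 4, S}.
Cut edges: 2→dst (cap 4), 3→dst (cap 2). Sum = 6.

6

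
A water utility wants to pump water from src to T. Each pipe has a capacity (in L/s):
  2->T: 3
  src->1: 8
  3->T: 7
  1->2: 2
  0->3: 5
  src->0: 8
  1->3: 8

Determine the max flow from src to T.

Augment src->0->3->T: bottleneck 5. Total 5.
Augment src->1->3->T: bottleneck 2. Total 7.
Augment src->1->2->T: bottleneck 2. Total 9.
No augmenting path remains in the residual graph.

9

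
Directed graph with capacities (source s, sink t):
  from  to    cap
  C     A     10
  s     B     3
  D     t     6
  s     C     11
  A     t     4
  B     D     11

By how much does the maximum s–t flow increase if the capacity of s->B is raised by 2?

Original max flow = 7.
After raising cap(s->B), augmenting paths through that edge carry 2 more units.
New max flow = 9. Increase = 2.

2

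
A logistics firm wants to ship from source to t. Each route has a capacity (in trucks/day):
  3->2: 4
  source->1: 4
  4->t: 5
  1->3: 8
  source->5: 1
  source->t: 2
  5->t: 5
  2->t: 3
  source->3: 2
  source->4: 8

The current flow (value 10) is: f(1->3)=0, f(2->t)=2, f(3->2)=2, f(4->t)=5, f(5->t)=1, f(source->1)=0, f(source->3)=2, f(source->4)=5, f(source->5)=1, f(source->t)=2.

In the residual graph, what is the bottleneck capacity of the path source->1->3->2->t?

1

Residual capacities along the path: source->1: 4, 1->3: 8, 3->2: 2, 2->t: 1.
Minimum is 1.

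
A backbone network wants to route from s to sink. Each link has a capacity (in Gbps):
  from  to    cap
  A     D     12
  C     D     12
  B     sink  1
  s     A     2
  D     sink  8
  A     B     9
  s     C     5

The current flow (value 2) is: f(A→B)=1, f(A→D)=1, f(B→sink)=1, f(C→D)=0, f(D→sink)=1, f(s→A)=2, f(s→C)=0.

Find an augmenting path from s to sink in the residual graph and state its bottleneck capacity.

s→C→D→sink, bottleneck 5

Residual along s→C→D→sink: s→C: 5, C→D: 12, D→sink: 7.
Bottleneck = min = 5.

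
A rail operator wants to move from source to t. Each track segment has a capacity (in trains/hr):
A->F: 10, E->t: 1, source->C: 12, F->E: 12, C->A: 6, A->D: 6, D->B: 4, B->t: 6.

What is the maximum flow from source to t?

Augment source->C->A->D->B->t: bottleneck 4. Total 4.
Augment source->C->A->F->E->t: bottleneck 1. Total 5.
No augmenting path remains in the residual graph.

5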